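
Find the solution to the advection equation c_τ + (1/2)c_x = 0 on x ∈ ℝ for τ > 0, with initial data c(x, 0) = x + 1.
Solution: By method of characteristics (waves move right with speed 1/2):
Along characteristics x - (1/2)τ = const, c is constant, so c(x,τ) = f(x - (1/2)τ) with f = c(·, 0).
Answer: c(x, τ) = x - (1/2)τ + 1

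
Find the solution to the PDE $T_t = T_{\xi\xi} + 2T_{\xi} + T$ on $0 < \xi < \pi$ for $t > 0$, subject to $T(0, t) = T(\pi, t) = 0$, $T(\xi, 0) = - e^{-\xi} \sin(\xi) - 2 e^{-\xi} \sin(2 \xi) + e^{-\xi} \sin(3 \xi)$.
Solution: Substitute $T = e^{-\xi}u$.
Then $T_{\xi} = e^{-\xi}(u_{\xi} - u)$, $T_{\xi\xi} = e^{-\xi}(u_{\xi\xi} - 2u_{\xi} + u)$, $T_t = e^{-\xi}u_t$; substituting and dividing by $e^{-\xi}$, the lower-order terms cancel: $u_t = u_{\xi\xi}$ (standard heat equation).
Data for $u$: $u(\xi,0) = e^{\xi}T(\xi,0) = - \sin(\xi) - 2 \sin(2 \xi) + \sin(3 \xi)$. The boundary conditions carry over: $u(0,t) = u(\pi,t) = 0$.
Separating variables: $u = \sum c_n e^{-n^2t} \sin(n\xi)$. From $u(\xi,0) = - \sin(\xi) - 2 \sin(2 \xi) + \sin(3 \xi)$: $c_1=-1, c_2=-2, c_3=1$.
So $u(\xi,t) = - e^{-t} \sin(\xi) - 2 e^{-4 t} \sin(2 \xi) + e^{-9 t} \sin(3 \xi)$, and $T(\xi,t) = e^{-\xi}u(\xi,t)$.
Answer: $T(\xi, t) = - e^{-\xi} e^{-t} \sin(\xi) - 2 e^{-\xi} e^{-4 t} \sin(2 \xi) + e^{-\xi} e^{-9 t} \sin(3 \xi)$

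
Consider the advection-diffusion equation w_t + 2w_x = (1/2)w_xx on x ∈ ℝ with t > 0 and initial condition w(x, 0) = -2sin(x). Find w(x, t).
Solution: Moving frame: η = x - 2t, σ = t, w = u(η,σ), so w_t = u_σ - 2u_η and w_xx = u_ηη.
Hence w_t + 2w_x = u_σ and the PDE becomes the heat equation u_σ = (1/2)u_ηη on η ∈ ℝ.
Initial data: u(η,0) = w(η,0) = -2sin(η). Each mode sin(nη) decays as exp(-n²σ/2) on ℝ, so u(η,σ) = Σ c_n exp(-n²σ/2) sin(nη) with c_1=-2: u(η,σ) = -2exp(-σ/2)sin(η).
Substituting back: w(x,t) = u(x - 2t, t).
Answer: w(x, t) = 2exp(-t/2)sin(2t - x)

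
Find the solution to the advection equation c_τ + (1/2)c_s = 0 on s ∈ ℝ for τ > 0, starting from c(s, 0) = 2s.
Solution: By method of characteristics (waves move right with speed 1/2):
Along characteristics s - (1/2)τ = const, c is constant, so c(s,τ) = f(s - (1/2)τ) with f = c(·, 0).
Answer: c(s, τ) = 2s - τ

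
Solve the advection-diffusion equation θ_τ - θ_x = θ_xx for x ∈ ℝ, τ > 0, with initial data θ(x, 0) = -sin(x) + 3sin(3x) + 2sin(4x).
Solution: Moving frame: η = x + τ, σ = τ, θ = u(η,σ), so θ_τ = u_σ + u_η and θ_xx = u_ηη.
Hence θ_τ - θ_x = u_σ and the PDE becomes the heat equation u_σ = u_ηη on η ∈ ℝ.
Initial data: u(η,0) = θ(η,0) = -sin(η) + 3sin(3η) + 2sin(4η). Each mode sin(nη) decays as exp(-n²σ) on ℝ, so u(η,σ) = Σ c_n exp(-n²σ) sin(nη) with c_1=-1, c_3=3, c_4=2: u(η,σ) = -exp(-σ)sin(η) + 3exp(-9σ)sin(3η) + 2exp(-16σ)sin(4η).
Substituting back: θ(x,τ) = u(x + τ, τ).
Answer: θ(x, τ) = -exp(-τ)sin(x + τ) + 3exp(-9τ)sin(3x + 3τ) + 2exp(-16τ)sin(4x + 4τ)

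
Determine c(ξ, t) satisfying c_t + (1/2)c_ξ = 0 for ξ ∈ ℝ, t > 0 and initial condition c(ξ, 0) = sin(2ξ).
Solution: By characteristics (dξ/dt = 1/2), c(ξ,t) = f(ξ - (1/2)t) with f = c(·, 0).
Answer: c(ξ, t) = -sin(t - 2ξ)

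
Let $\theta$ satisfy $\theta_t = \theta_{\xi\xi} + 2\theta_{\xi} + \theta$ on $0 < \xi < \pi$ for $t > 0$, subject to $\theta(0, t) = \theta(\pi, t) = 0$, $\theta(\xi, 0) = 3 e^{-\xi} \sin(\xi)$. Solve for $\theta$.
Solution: Substitute $\theta = e^{-\xi}u$.
Then $\theta_{\xi} = e^{-\xi}(u_{\xi} - u)$, $\theta_{\xi\xi} = e^{-\xi}(u_{\xi\xi} - 2u_{\xi} + u)$, $\theta_t = e^{-\xi}u_t$; substituting and dividing by $e^{-\xi}$, the lower-order terms cancel: $u_t = u_{\xi\xi}$ (standard heat equation).
Data for $u$: $u(\xi,0) = e^{\xi}\theta(\xi,0) = 3 \sin(\xi)$. The boundary conditions carry over: $u(0,t) = u(\pi,t) = 0$.
Separating variables: $u = \sum c_n e^{-n^2t} \sin(n\xi)$. From $u(\xi,0) = 3 \sin(\xi)$: $c_1=3$.
So $u(\xi,t) = 3 e^{-t} \sin(\xi)$, and $\theta(\xi,t) = e^{-\xi}u(\xi,t)$.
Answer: $\theta(\xi, t) = 3 e^{-\xi} e^{-t} \sin(\xi)$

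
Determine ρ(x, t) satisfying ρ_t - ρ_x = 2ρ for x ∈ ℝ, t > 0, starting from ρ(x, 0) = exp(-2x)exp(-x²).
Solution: Substitute ρ = exp(-2x)u, i.e. u = exp(2x)ρ.
By the product rule, ρ_x = exp(-2x)(u_x - 2u), ρ_t = exp(-2x)u_t.
Substituting into the PDE and dividing by exp(-2x): u_t - (u_x - 2u) = 2u.
The lower-order terms cancel, leaving the standard advection equation u_t - u_x = 0.
Initial data for u: u(x,0) = exp(2x)ρ(x,0) = exp(-x²).
Solve for u:
  By method of characteristics (waves move left with speed 1):
  Along characteristics x + t = const, u is constant, so u(x,t) = f(x + t) with f = u(·, 0).
Hence u(x,t) = exp(-(t + x)²).
Transform back: ρ(x,t) = exp(-2x)u(x,t).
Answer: ρ(x, t) = exp(-2x)exp(-(t + x)²)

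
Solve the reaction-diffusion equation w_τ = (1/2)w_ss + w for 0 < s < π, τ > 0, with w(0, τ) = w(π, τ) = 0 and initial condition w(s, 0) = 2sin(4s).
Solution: Substitute w = exp(τ)u.
Then w_τ = exp(τ)(u_τ + u), w_ss = exp(τ)u_ss; substituting and dividing by exp(τ), the lower-order terms cancel: u_τ = (1/2)u_ss (standard heat equation).
Data for u: u(s,0) = w(s,0) = 2sin(4s). The boundary conditions carry over: u(0,τ) = u(π,τ) = 0.
Separating variables: u = Σ c_n exp(-n²τ/2) sin(ns). From u(s,0) = 2sin(4s): c_4=2.
So u(s,τ) = 2exp(-8τ)sin(4s), and w(s,τ) = exp(τ)u(s,τ).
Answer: w(s, τ) = 2exp(-7τ)sin(4s)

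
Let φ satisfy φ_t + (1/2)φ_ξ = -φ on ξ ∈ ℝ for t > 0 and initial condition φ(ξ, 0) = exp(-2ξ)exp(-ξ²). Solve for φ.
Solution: Substitute φ = exp(-2ξ)u, i.e. u = exp(2ξ)φ.
By the product rule, φ_ξ = exp(-2ξ)(u_ξ - 2u), φ_t = exp(-2ξ)u_t.
Substituting into the PDE and dividing by exp(-2ξ): u_t + (1/2)(u_ξ - 2u) = -u.
The lower-order terms cancel, leaving the standard advection equation u_t + (1/2)u_ξ = 0.
Initial data for u: u(ξ,0) = exp(2ξ)φ(ξ,0) = exp(-ξ²).
Solve for u:
  By method of characteristics (waves move right with speed 1/2):
  Along characteristics ξ - (1/2)t = const, u is constant, so u(ξ,t) = f(ξ - (1/2)t) with f = u(·, 0).
Hence u(ξ,t) = exp(-(-t/2 + ξ)²).
Transform back: φ(ξ,t) = exp(-2ξ)u(ξ,t).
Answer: φ(ξ, t) = exp(-2ξ)exp(-(-t/2 + ξ)²)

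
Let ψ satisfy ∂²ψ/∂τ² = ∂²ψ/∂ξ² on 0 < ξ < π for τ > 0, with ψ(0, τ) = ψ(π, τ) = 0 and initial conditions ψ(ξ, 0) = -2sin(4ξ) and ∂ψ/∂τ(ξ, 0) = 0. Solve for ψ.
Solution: Using separation of variables ψ = X(ξ)T(τ):
Eigenfunctions: sin(nξ), n = 1, 2, 3, ...
General solution: ψ(ξ, τ) = Σ [A_n cos(n τ) + B_n sin(n τ)] sin(nξ)
From ψ(ξ,0) = -2sin(4ξ): A_4=-2. From ψ_τ(ξ,0) = 0: all B_n = 0.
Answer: ψ(ξ, τ) = -2sin(4ξ)cos(4τ)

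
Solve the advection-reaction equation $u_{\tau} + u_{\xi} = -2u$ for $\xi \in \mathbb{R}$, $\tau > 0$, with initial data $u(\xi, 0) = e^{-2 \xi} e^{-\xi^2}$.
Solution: Substitute $u = e^{-2\xi}w$, i.e. $w = e^{2\xi}u$.
By the product rule, $u_{\xi} = e^{-2\xi}(w_{\xi} - 2w)$, $u_{\tau} = e^{-2\xi}w_{\tau}$.
Substituting into the PDE and dividing by $e^{-2\xi}$: $w_{\tau} + (w_{\xi} - 2w) = -2w$.
The lower-order terms cancel, leaving the standard advection equation $w_{\tau} + w_{\xi} = 0$.
Initial data for $w$: $w(\xi,0) = e^{2\xi}u(\xi,0) = e^{-\xi^2}$.
Solve for $w$:
  By method of characteristics (waves move right with speed 1):
  Along characteristics $\xi - \tau =$ const, $w$ is constant, so $w(\xi,\tau) = f(\xi - \tau)$ with $f = w( \cdot , 0)$.
Hence $w(\xi,\tau) = e^{-(\xi - \tau)^2}$.
Transform back: $u(\xi,\tau) = e^{-2\xi}w(\xi,\tau)$.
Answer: $u(\xi, \tau) = e^{-2 \xi} e^{-(-\tau + \xi)^2}$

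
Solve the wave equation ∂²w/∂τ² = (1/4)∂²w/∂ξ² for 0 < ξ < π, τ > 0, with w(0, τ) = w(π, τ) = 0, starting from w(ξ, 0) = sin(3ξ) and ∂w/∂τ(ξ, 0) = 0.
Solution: Using separation of variables w = X(ξ)T(τ):
Eigenfunctions: sin(nξ), n = 1, 2, 3, ...
General solution: w(ξ, τ) = Σ [A_n cos(n τ/2) + B_n sin(n τ/2)] sin(nξ)
From w(ξ,0) = sin(3ξ): A_3=1. From w_τ(ξ,0) = 0: all B_n = 0.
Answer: w(ξ, τ) = sin(3ξ)cos(3τ/2)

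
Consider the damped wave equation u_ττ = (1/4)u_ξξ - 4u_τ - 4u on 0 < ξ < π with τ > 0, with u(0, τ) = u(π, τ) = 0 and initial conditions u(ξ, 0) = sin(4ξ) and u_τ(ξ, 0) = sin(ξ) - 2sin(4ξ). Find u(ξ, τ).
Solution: Substitute u = exp(-2τ)w, i.e. w = exp(2τ)u.
By the product rule, u_τ = exp(-2τ)(w_τ - 2w), u_ττ = exp(-2τ)(w_ττ - 4w_τ + 4w), u_ξξ = exp(-2τ)w_ξξ.
Substituting into the PDE and dividing by exp(-2τ): w_ττ - 4w_τ + 4w = (1/4)w_ξξ - 4(w_τ - 2w) - 4w.
The lower-order terms cancel, leaving the standard wave equation w_ττ = (1/4)w_ξξ.
Initial data for w: w(ξ,0) = u(ξ,0) = sin(4ξ); w_τ(ξ,0) = u_τ(ξ,0) + 2u(ξ,0) = sin(ξ). The boundary conditions carry over: w(0,τ) = w(π,τ) = 0.
Solve for w:
  Using separation of variables w = X(ξ)T(τ):
  Eigenfunctions: sin(nξ), n = 1, 2, 3, ...
  General solution: w(ξ, τ) = Σ [A_n cos(n τ/2) + B_n sin(n τ/2)] sin(nξ)
  From w(ξ,0) = sin(4ξ): A_4=1. From w_τ(ξ,0) = sin(ξ), using w_τ(ξ,0) = Σ ω_n B_n sin(nξ) with ω_n = n/2: B_1 = 1/(1/2) = 2.
Hence w(ξ,τ) = 2sin(ξ)sin(τ/2) + sin(4ξ)cos(2τ).
Transform back: u(ξ,τ) = exp(-2τ)w(ξ,τ).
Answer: u(ξ, τ) = 2exp(-2τ)sin(ξ)sin(τ/2) + exp(-2τ)sin(4ξ)cos(2τ)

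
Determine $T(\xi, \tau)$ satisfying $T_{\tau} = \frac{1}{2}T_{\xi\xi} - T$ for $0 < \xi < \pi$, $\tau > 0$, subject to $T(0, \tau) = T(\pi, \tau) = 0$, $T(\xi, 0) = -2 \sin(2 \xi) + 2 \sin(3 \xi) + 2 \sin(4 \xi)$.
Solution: Substitute $T = e^{-\tau}u$, i.e. $u = e^{\tau}T$.
By the product rule, $T_{\tau} = e^{-\tau}(u_{\tau} - u)$, $T_{\xi\xi} = e^{-\tau}u_{\xi\xi}$.
Substituting into the PDE and dividing by $e^{-\tau}$: $u_{\tau} - u = \frac{1}{2}u_{\xi\xi} - u$.
The lower-order terms cancel, leaving the standard heat equation $u_{\tau} = \frac{1}{2}u_{\xi\xi}$.
Initial data for $u$: $u(\xi,0) = T(\xi,0) = -2 \sin(2 \xi) + 2 \sin(3 \xi) + 2 \sin(4 \xi)$. The boundary conditions carry over: $u(0,\tau) = u(\pi,\tau) = 0$.
Solve for $u$:
  Using separation of variables $u = X(\xi)G(\tau)$:
  Eigenfunctions: $\sin(n\xi)$, $n = 1, 2, 3, \ldots$
  General solution: $u(\xi, \tau) = \sum c_n \sin(n\xi) e^{-n^2 \tau/2}$
  Matching $u(\xi,0) = -2 \sin(2 \xi) + 2 \sin(3 \xi) + 2 \sin(4 \xi)$ term by term: $c_2=-2, c_3=2, c_4=2$.
Hence $u(\xi,\tau) = -2 e^{-2 \tau} \sin(2 \xi) + 2 e^{-8 \tau} \sin(4 \xi) + 2 e^{-9 \tau/2} \sin(3 \xi)$.
Transform back: $T(\xi,\tau) = e^{-\tau}u(\xi,\tau)$.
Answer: $T(\xi, \tau) = -2 e^{-3 \tau} \sin(2 \xi) + 2 e^{-9 \tau} \sin(4 \xi) + 2 e^{-11 \tau/2} \sin(3 \xi)$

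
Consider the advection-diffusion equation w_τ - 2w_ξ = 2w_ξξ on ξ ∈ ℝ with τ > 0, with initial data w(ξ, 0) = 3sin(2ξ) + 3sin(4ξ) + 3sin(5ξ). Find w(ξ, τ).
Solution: Change to a moving frame: let η = ξ + 2τ, σ = τ and write w(ξ,τ) = u(η,σ).
By the chain rule w_τ = u_σ + 2u_η, w_ξ = u_η, w_ξξ = u_ηη.
Then w_τ - 2w_ξ = u_σ: the advection term cancels and the PDE becomes the heat equation u_σ = 2u_ηη on η ∈ ℝ.
Initial data: u(η,0) = w(η,0) = 3sin(2η) + 3sin(4η) + 3sin(5η).
On η ∈ ℝ each mode satisfies (sin(nη))″ = -n² sin(nη), so exp(-2n²σ) sin(nη) solves the heat equation; by superposition u(η,σ) = Σ c_n exp(-2n²σ) sin(nη).
Reading off the coefficients: c_2=3, c_4=3, c_5=3, so u(η,σ) = 3exp(-8σ)sin(2η) + 3exp(-32σ)sin(4η) + 3exp(-50σ)sin(5η).
Substituting back η = ξ + 2τ, σ = τ: w(ξ,τ) = u(ξ + 2τ, τ).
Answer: w(ξ, τ) = 3exp(-8τ)sin(2ξ + 4τ) + 3exp(-32τ)sin(4ξ + 8τ) + 3exp(-50τ)sin(5ξ + 10τ)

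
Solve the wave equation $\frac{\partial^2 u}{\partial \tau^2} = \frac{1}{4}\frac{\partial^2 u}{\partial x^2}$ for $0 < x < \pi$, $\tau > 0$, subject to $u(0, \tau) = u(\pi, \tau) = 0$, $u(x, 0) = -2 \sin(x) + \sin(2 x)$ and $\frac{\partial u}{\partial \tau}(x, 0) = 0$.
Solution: Using separation of variables $u = X(x)T(\tau)$:
Eigenfunctions: $\sin(nx)$, $n = 1, 2, 3, \ldots$
General solution: $u(x, \tau) = \sum [A_n \cos(n \tau/2) + B_n \sin(n \tau/2)] \sin(nx)$
From $u(x,0) = -2 \sin(x) + \sin(2 x)$: $A_1=-2, A_2=1$. From $u_{\tau}(x,0) = 0$: all $B_n = 0$.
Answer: $u(x, \tau) = -2 \sin(x) \cos(\tau/2) + \sin(2 x) \cos(\tau)$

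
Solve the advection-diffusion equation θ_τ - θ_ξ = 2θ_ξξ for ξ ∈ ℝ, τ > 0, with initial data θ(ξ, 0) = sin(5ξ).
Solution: Moving frame: η = ξ + τ, σ = τ, θ = u(η,σ), so θ_τ = u_σ + u_η and θ_ξξ = u_ηη.
Hence θ_τ - θ_ξ = u_σ and the PDE becomes the heat equation u_σ = 2u_ηη on η ∈ ℝ.
Initial data: u(η,0) = θ(η,0) = sin(5η). Each mode sin(nη) decays as exp(-2n²σ) on ℝ, so u(η,σ) = Σ c_n exp(-2n²σ) sin(nη) with c_5=1: u(η,σ) = exp(-50σ)sin(5η).
Substituting back: θ(ξ,τ) = u(ξ + τ, τ).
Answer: θ(ξ, τ) = exp(-50τ)sin(5ξ + 5τ)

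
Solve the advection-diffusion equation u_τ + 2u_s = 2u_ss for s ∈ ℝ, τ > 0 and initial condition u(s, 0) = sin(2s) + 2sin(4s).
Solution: Change to a moving frame: let η = s - 2τ, σ = τ and write u(s,τ) = w(η,σ).
By the chain rule u_τ = w_σ - 2w_η, u_s = w_η, u_ss = w_ηη.
Then u_τ + 2u_s = w_σ: the advection term cancels and the PDE becomes the heat equation w_σ = 2w_ηη on η ∈ ℝ.
Initial data: w(η,0) = u(η,0) = sin(2η) + 2sin(4η).
On η ∈ ℝ each mode satisfies (sin(nη))″ = -n² sin(nη), so exp(-2n²σ) sin(nη) solves the heat equation; by superposition w(η,σ) = Σ c_n exp(-2n²σ) sin(nη).
Reading off the coefficients: c_2=1, c_4=2, so w(η,σ) = exp(-8σ)sin(2η) + 2exp(-32σ)sin(4η).
Substituting back η = s - 2τ, σ = τ: u(s,τ) = w(s - 2τ, τ).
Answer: u(s, τ) = exp(-8τ)sin(2s - 4τ) + 2exp(-32τ)sin(4s - 8τ)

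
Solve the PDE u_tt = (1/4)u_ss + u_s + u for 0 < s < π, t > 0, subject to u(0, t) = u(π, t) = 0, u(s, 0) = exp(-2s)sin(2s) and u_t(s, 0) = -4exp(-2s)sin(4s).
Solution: Substitute u = exp(-2s)w.
Then u_s = exp(-2s)(w_s - 2w), u_ss = exp(-2s)(w_ss - 4w_s + 4w), u_tt = exp(-2s)w_tt; substituting and dividing by exp(-2s), the lower-order terms cancel: w_tt = (1/4)w_ss (standard wave equation).
Data for w: w(s,0) = exp(2s)u(s,0) = sin(2s); w_t(s,0) = exp(2s)u_t(s,0) = -4sin(4s). The boundary conditions carry over: w(0,t) = w(π,t) = 0.
Separating variables: w = Σ [A_n cos(ω_n t) + B_n sin(ω_n t)] sin(ns), ω_n = n/2. From ICs (B_n = velocity coefficient / ω_n): A_2=1, B_4=-2.
So w(s,t) = sin(2s)cos(t) - 2sin(4s)sin(2t), and u(s,t) = exp(-2s)w(s,t).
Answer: u(s, t) = exp(-2s)sin(2s)cos(t) - 2exp(-2s)sin(4s)sin(2t)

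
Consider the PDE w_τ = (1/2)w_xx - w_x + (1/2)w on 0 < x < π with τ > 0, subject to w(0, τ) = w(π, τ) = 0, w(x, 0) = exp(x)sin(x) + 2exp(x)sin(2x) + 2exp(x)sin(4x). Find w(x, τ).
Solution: Substitute w = exp(x)u.
Then w_x = exp(x)(u_x + u), w_xx = exp(x)(u_xx + 2u_x + u), w_τ = exp(x)u_τ; substituting and dividing by exp(x), the lower-order terms cancel: u_τ = (1/2)u_xx (standard heat equation).
Data for u: u(x,0) = exp(-x)w(x,0) = sin(x) + 2sin(2x) + 2sin(4x). The boundary conditions carry over: u(0,τ) = u(π,τ) = 0.
Separating variables: u = Σ c_n exp(-n²τ/2) sin(nx). From u(x,0) = sin(x) + 2sin(2x) + 2sin(4x): c_1=1, c_2=2, c_4=2.
So u(x,τ) = 2exp(-2τ)sin(2x) + 2exp(-8τ)sin(4x) + exp(-τ/2)sin(x), and w(x,τ) = exp(x)u(x,τ).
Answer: w(x, τ) = 2exp(x)exp(-2τ)sin(2x) + 2exp(x)exp(-8τ)sin(4x) + exp(x)exp(-τ/2)sin(x)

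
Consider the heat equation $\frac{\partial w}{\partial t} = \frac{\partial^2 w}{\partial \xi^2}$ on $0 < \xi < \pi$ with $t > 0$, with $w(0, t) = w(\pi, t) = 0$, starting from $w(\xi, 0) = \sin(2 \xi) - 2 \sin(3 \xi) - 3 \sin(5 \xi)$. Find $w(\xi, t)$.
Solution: Using separation of variables $w = X(\xi)T(t)$:
Eigenfunctions: $\sin(n\xi)$, $n = 1, 2, 3, \ldots$
General solution: $w(\xi, t) = \sum c_n \sin(n\xi) e^{-n^2 t}$
Matching $w(\xi,0) = \sin(2 \xi) - 2 \sin(3 \xi) - 3 \sin(5 \xi)$ term by term: $c_2=1, c_3=-2, c_5=-3$.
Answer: $w(\xi, t) = e^{-4 t} \sin(2 \xi) - 2 e^{-9 t} \sin(3 \xi) - 3 e^{-25 t} \sin(5 \xi)$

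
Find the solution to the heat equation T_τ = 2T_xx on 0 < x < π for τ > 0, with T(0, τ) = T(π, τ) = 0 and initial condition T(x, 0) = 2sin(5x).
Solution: Using separation of variables T = X(x)G(τ):
Eigenfunctions: sin(nx), n = 1, 2, 3, ...
General solution: T(x, τ) = Σ c_n sin(nx) exp(-2n² τ)
Matching T(x,0) = 2sin(5x) term by term: c_5=2.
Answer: T(x, τ) = 2exp(-50τ)sin(5x)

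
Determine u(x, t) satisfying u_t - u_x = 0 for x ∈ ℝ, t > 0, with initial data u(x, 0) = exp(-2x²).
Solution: By method of characteristics (waves move left with speed 1):
Along characteristics x + t = const, u is constant, so u(x,t) = f(x + t) with f = u(·, 0).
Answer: u(x, t) = exp(-2(t + x)²)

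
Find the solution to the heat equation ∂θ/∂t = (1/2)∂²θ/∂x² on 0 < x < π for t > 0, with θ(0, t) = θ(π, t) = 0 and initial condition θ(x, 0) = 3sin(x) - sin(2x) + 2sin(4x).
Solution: Using separation of variables θ = X(x)G(t):
Eigenfunctions: sin(nx), n = 1, 2, 3, ...
General solution: θ(x, t) = Σ c_n sin(nx) exp(-n² t/2)
Matching θ(x,0) = 3sin(x) - sin(2x) + 2sin(4x) term by term: c_1=3, c_2=-1, c_4=2.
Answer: θ(x, t) = -exp(-2t)sin(2x) + 2exp(-8t)sin(4x) + 3exp(-t/2)sin(x)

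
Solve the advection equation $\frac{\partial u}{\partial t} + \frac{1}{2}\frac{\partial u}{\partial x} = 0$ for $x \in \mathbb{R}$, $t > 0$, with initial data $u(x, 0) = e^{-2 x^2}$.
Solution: By method of characteristics (waves move right with speed 1/2):
Along characteristics $x - \frac{1}{2}t =$ const, $u$ is constant, so $u(x,t) = f(x - \frac{1}{2}t)$ with $f = u( \cdot , 0)$.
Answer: $u(x, t) = e^{-2 (-t/2 + x)^2}$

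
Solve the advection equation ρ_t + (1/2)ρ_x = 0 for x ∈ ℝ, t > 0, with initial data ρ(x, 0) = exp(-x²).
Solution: By characteristics (dx/dt = 1/2), ρ(x,t) = f(x - (1/2)t) with f = ρ(·, 0).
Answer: ρ(x, t) = exp(-(-t/2 + x)²)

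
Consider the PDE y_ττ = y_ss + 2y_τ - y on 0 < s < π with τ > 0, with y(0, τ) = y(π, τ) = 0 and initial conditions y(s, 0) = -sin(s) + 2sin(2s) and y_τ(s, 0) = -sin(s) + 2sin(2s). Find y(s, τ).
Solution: Substitute y = exp(τ)u.
Then y_τ = exp(τ)(u_τ + u), y_ττ = exp(τ)(u_ττ + 2u_τ + u), y_ss = exp(τ)u_ss; substituting and dividing by exp(τ), the lower-order terms cancel: u_ττ = u_ss (standard wave equation).
Data for u: u(s,0) = y(s,0) = -sin(s) + 2sin(2s); u_τ(s,0) = y_τ(s,0) - y(s,0) = 0. The boundary conditions carry over: u(0,τ) = u(π,τ) = 0.
Separating variables: u = Σ [A_n cos(ω_n τ) + B_n sin(ω_n τ)] sin(ns), ω_n = n. From ICs: A_1=-1, A_2=2.
So u(s,τ) = -sin(s)cos(τ) + 2sin(2s)cos(2τ), and y(s,τ) = exp(τ)u(s,τ).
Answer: y(s, τ) = -exp(τ)sin(s)cos(τ) + 2exp(τ)sin(2s)cos(2τ)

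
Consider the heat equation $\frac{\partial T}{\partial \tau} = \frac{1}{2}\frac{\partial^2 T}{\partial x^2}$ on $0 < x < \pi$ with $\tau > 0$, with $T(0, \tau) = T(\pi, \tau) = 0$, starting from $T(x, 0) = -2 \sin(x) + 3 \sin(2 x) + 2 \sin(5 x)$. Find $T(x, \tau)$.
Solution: Separating variables: $T = \sum c_n e^{-n^2\tau/2} \sin(nx)$. From $T(x,0) = -2 \sin(x) + 3 \sin(2 x) + 2 \sin(5 x)$: $c_1=-2, c_2=3, c_5=2$.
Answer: $T(x, \tau) = 3 e^{-2 \tau} \sin(2 x) - 2 e^{-\tau/2} \sin(x) + 2 e^{-25 \tau/2} \sin(5 x)$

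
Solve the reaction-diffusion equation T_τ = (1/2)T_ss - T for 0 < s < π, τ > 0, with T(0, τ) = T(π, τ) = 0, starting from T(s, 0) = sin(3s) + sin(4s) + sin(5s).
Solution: Substitute T = exp(-τ)u.
Then T_τ = exp(-τ)(u_τ - u), T_ss = exp(-τ)u_ss; substituting and dividing by exp(-τ), the lower-order terms cancel: u_τ = (1/2)u_ss (standard heat equation).
Data for u: u(s,0) = T(s,0) = sin(3s) + sin(4s) + sin(5s). The boundary conditions carry over: u(0,τ) = u(π,τ) = 0.
Separating variables: u = Σ c_n exp(-n²τ/2) sin(ns). From u(s,0) = sin(3s) + sin(4s) + sin(5s): c_3=1, c_4=1, c_5=1.
So u(s,τ) = exp(-8τ)sin(4s) + exp(-9τ/2)sin(3s) + exp(-25τ/2)sin(5s), and T(s,τ) = exp(-τ)u(s,τ).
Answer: T(s, τ) = exp(-9τ)sin(4s) + exp(-11τ/2)sin(3s) + exp(-27τ/2)sin(5s)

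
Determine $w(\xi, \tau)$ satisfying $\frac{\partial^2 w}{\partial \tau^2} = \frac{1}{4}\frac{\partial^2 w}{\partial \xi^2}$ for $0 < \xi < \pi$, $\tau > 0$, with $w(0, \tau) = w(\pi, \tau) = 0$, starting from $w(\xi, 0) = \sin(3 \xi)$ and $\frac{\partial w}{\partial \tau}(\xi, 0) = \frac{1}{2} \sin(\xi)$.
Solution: Separating variables: $w = \sum [A_n \cos(\omega_n \tau) + B_n \sin(\omega_n \tau)] \sin(n\xi)$, $\omega_n = n/2$. From ICs ($B_n$ = velocity coefficient / $\omega_n$): $A_3=1, B_1=1$.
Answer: $w(\xi, \tau) = \sin(\tau/2) \sin(\xi) + \sin(3 \xi) \cos(3 \tau/2)$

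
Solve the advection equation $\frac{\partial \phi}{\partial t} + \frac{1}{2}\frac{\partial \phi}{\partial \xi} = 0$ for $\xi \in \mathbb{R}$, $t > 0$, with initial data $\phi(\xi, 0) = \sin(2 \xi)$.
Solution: By characteristics ($d\xi/dt = 1/2$), $\phi(\xi,t) = f(\xi - \frac{1}{2}t)$ with $f = \phi( \cdot , 0)$.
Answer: $\phi(\xi, t) = \sin(2 \xi - t)$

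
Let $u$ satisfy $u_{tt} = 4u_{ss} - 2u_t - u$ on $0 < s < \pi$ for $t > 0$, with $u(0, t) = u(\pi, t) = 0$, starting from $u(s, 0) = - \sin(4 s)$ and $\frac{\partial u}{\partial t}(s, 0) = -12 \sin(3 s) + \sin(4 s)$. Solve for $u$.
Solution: Substitute $u = e^{-t}w$, i.e. $w = e^{t}u$.
By the product rule, $u_t = e^{-t}(w_t - w)$, $u_{tt} = e^{-t}(w_{tt} - 2w_t + w)$, $u_{ss} = e^{-t}w_{ss}$.
Substituting into the PDE and dividing by $e^{-t}$: $w_{tt} - 2w_t + w = 4w_{ss} - 2(w_t - w) - w$.
The lower-order terms cancel, leaving the standard wave equation $w_{tt} = 4w_{ss}$.
Initial data for $w$: $w(s,0) = u(s,0) = - \sin(4 s)$; $w_t(s,0) = u_t(s,0) + u(s,0) = -12 \sin(3 s)$. The boundary conditions carry over: $w(0,t) = w(\pi,t) = 0$.
Solve for $w$:
  Using separation of variables $w = X(s)T(t)$:
  Eigenfunctions: $\sin(ns)$, $n = 1, 2, 3, \ldots$
  General solution: $w(s, t) = \sum [A_n \cos(2n t) + B_n \sin(2n t)] \sin(ns)$
  From $w(s,0) = - \sin(4 s)$: $A_4=-1$. From $w_t(s,0) = -12 \sin(3 s)$, using $w_t(s,0) = \sum \omega_n B_n \sin(ns)$ with $\omega_n = 2n$: $B_3 = (-12)/6 = -2$.
Hence $w(s,t) = -2 \sin(3 s) \sin(6 t) - \sin(4 s) \cos(8 t)$.
Transform back: $u(s,t) = e^{-t}w(s,t)$.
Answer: $u(s, t) = -2 e^{-t} \sin(3 s) \sin(6 t) -  e^{-t} \sin(4 s) \cos(8 t)$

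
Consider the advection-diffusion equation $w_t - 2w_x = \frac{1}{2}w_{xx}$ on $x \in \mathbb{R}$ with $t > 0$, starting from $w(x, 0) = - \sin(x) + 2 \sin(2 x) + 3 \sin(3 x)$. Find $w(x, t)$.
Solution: Change to a moving frame: let $\eta = x + 2t$, $\sigma = t$ and write $w(x,t) = u(\eta,\sigma)$.
By the chain rule $w_t = u_{\sigma} + 2u_{\eta}$, $w_x = u_{\eta}$, $w_{xx} = u_{\eta\eta}$.
Then $w_t - 2w_x = u_{\sigma}$: the advection term cancels and the PDE becomes the heat equation $u_{\sigma} = \frac{1}{2}u_{\eta\eta}$ on $\eta \in \mathbb{R}$.
Initial data: $u(\eta,0) = w(\eta,0) = - \sin(\eta) + 2 \sin(2 \eta) + 3 \sin(3 \eta)$.
On $\eta \in \mathbb{R}$ each mode satisfies $(\sin(n\eta))'' = -n^2 \sin(n\eta)$, so $e^{-n^2\sigma/2} \sin(n\eta)$ solves the heat equation; by superposition $u(\eta,\sigma) = \sum c_n e^{-n^2\sigma/2} \sin(n\eta)$.
Reading off the coefficients: $c_1=-1, c_2=2, c_3=3$, so $u(\eta,\sigma) = 2 e^{-2 \sigma} \sin(2 \eta) - e^{-\sigma/2} \sin(\eta) + 3 e^{-9 \sigma/2} \sin(3 \eta)$.
Substituting back $\eta = x + 2t$, $\sigma = t$: $w(x,t) = u(x + 2t, t)$.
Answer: $w(x, t) = 2 e^{-2 t} \sin(4 t + 2 x) -  e^{-t/2} \sin(2 t + x) + 3 e^{-9 t/2} \sin(6 t + 3 x)$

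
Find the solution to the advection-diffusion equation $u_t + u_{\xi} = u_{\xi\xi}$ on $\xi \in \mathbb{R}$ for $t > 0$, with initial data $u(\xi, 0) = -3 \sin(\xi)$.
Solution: Change to a moving frame: let $\eta = \xi - t$, $\sigma = t$ and write $u(\xi,t) = w(\eta,\sigma)$.
By the chain rule $u_t = w_{\sigma} - w_{\eta}$, $u_{\xi} = w_{\eta}$, $u_{\xi\xi} = w_{\eta\eta}$.
Then $u_t + u_{\xi} = w_{\sigma}$: the advection term cancels and the PDE becomes the heat equation $w_{\sigma} = w_{\eta\eta}$ on $\eta \in \mathbb{R}$.
Initial data: $w(\eta,0) = u(\eta,0) = -3 \sin(\eta)$.
On $\eta \in \mathbb{R}$ each mode satisfies $(\sin(n\eta))'' = -n^2 \sin(n\eta)$, so $e^{-n^2\sigma} \sin(n\eta)$ solves the heat equation; by superposition $w(\eta,\sigma) = \sum c_n e^{-n^2\sigma} \sin(n\eta)$.
Reading off the coefficients: $c_1=-3$, so $w(\eta,\sigma) = -3 e^{-\sigma} \sin(\eta)$.
Substituting back $\eta = \xi - t$, $\sigma = t$: $u(\xi,t) = w(\xi - t, t)$.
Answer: $u(\xi, t) = -3 e^{-t} \sin(\xi - t)$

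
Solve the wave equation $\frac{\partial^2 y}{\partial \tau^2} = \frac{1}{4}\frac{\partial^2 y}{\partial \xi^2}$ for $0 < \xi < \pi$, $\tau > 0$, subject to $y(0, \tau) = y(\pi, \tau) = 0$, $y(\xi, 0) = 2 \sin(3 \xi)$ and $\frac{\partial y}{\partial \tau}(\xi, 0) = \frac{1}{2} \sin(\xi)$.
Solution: Using separation of variables $y = X(\xi)T(\tau)$:
Eigenfunctions: $\sin(n\xi)$, $n = 1, 2, 3, \ldots$
General solution: $y(\xi, \tau) = \sum [A_n \cos(n \tau/2) + B_n \sin(n \tau/2)] \sin(n\xi)$
From $y(\xi,0) = 2 \sin(3 \xi)$: $A_3=2$. From $y_{\tau}(\xi,0) = \frac{1}{2} \sin(\xi)$, using $y_{\tau}(\xi,0) = \sum \omega_n B_n \sin(n\xi)$ with $\omega_n = n/2$: $B_1 = (1/2)/(1/2) = 1$.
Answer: $y(\xi, \tau) = \sin(\tau/2) \sin(\xi) + 2 \sin(3 \xi) \cos(3 \tau/2)$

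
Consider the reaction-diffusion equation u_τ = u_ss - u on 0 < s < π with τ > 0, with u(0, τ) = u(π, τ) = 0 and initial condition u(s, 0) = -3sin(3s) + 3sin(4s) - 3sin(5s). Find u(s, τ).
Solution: Substitute u = exp(-τ)w.
Then u_τ = exp(-τ)(w_τ - w), u_ss = exp(-τ)w_ss; substituting and dividing by exp(-τ), the lower-order terms cancel: w_τ = w_ss (standard heat equation).
Data for w: w(s,0) = u(s,0) = -3sin(3s) + 3sin(4s) - 3sin(5s). The boundary conditions carry over: w(0,τ) = w(π,τ) = 0.
Separating variables: w = Σ c_n exp(-n²τ) sin(ns). From w(s,0) = -3sin(3s) + 3sin(4s) - 3sin(5s): c_3=-3, c_4=3, c_5=-3.
So w(s,τ) = -3exp(-9τ)sin(3s) + 3exp(-16τ)sin(4s) - 3exp(-25τ)sin(5s), and u(s,τ) = exp(-τ)w(s,τ).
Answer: u(s, τ) = -3exp(-10τ)sin(3s) + 3exp(-17τ)sin(4s) - 3exp(-26τ)sin(5s)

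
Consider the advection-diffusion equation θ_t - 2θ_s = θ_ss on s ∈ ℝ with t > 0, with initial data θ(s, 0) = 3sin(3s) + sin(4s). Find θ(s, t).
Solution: Change to a moving frame: let η = s + 2t, σ = t and write θ(s,t) = u(η,σ).
By the chain rule θ_t = u_σ + 2u_η, θ_s = u_η, θ_ss = u_ηη.
Then θ_t - 2θ_s = u_σ: the advection term cancels and the PDE becomes the heat equation u_σ = u_ηη on η ∈ ℝ.
Initial data: u(η,0) = θ(η,0) = 3sin(3η) + sin(4η).
On η ∈ ℝ each mode satisfies (sin(nη))″ = -n² sin(nη), so exp(-n²σ) sin(nη) solves the heat equation; by superposition u(η,σ) = Σ c_n exp(-n²σ) sin(nη).
Reading off the coefficients: c_3=3, c_4=1, so u(η,σ) = 3exp(-9σ)sin(3η) + exp(-16σ)sin(4η).
Substituting back η = s + 2t, σ = t: θ(s,t) = u(s + 2t, t).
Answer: θ(s, t) = 3exp(-9t)sin(3s + 6t) + exp(-16t)sin(4s + 8t)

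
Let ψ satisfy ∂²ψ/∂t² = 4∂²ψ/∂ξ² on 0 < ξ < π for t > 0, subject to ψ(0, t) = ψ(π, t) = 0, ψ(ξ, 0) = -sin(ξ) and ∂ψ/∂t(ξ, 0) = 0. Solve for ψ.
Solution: Using separation of variables ψ = X(ξ)T(t):
Eigenfunctions: sin(nξ), n = 1, 2, 3, ...
General solution: ψ(ξ, t) = Σ [A_n cos(2n t) + B_n sin(2n t)] sin(nξ)
From ψ(ξ,0) = -sin(ξ): A_1=-1. From ψ_t(ξ,0) = 0: all B_n = 0.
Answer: ψ(ξ, t) = -sin(ξ)cos(2t)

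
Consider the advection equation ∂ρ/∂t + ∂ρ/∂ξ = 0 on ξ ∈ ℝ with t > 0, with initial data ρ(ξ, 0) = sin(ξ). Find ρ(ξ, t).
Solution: By method of characteristics (waves move right with speed 1):
Along characteristics ξ - t = const, ρ is constant, so ρ(ξ,t) = f(ξ - t) with f = ρ(·, 0).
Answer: ρ(ξ, t) = -sin(t - ξ)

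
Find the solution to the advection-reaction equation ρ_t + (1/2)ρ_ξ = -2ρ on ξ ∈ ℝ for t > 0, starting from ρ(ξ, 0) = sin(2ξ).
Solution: Substitute ρ = exp(-2t)u.
Then ρ_t = exp(-2t)(u_t - 2u), ρ_ξ = exp(-2t)u_ξ; substituting and dividing by exp(-2t), the lower-order terms cancel: u_t + (1/2)u_ξ = 0 (standard advection equation).
Data for u: u(ξ,0) = ρ(ξ,0) = sin(2ξ).
By characteristics (dξ/dt = 1/2), u(ξ,t) = f(ξ - (1/2)t) with f = u(·, 0).
So u(ξ,t) = -sin(t - 2ξ), and ρ(ξ,t) = exp(-2t)u(ξ,t).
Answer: ρ(ξ, t) = -exp(-2t)sin(t - 2ξ)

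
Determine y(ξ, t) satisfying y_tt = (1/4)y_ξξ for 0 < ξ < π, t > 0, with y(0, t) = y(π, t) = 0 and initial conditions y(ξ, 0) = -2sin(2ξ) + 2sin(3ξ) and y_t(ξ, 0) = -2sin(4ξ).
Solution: Using separation of variables y = X(ξ)T(t):
Eigenfunctions: sin(nξ), n = 1, 2, 3, ...
General solution: y(ξ, t) = Σ [A_n cos(n t/2) + B_n sin(n t/2)] sin(nξ)
From y(ξ,0) = -2sin(2ξ) + 2sin(3ξ): A_2=-2, A_3=2. From y_t(ξ,0) = -2sin(4ξ), using y_t(ξ,0) = Σ ω_n B_n sin(nξ) with ω_n = n/2: B_4 = (-2)/2 = -1.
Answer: y(ξ, t) = -sin(2t)sin(4ξ) - 2sin(2ξ)cos(t) + 2sin(3ξ)cos(3t/2)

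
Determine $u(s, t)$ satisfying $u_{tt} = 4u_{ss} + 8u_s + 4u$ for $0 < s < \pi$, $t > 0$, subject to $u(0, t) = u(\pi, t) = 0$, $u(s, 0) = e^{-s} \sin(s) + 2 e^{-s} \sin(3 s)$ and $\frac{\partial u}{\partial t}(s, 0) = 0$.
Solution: Substitute $u = e^{-s}w$.
Then $u_s = e^{-s}(w_s - w)$, $u_{ss} = e^{-s}(w_{ss} - 2w_s + w)$, $u_{tt} = e^{-s}w_{tt}$; substituting and dividing by $e^{-s}$, the lower-order terms cancel: $w_{tt} = 4w_{ss}$ (standard wave equation).
Data for $w$: $w(s,0) = e^{s}u(s,0) = \sin(s) + 2 \sin(3 s)$; $w_t(s,0) = e^{s}u_t(s,0) = 0$. The boundary conditions carry over: $w(0,t) = w(\pi,t) = 0$.
Separating variables: $w = \sum [A_n \cos(\omega_n t) + B_n \sin(\omega_n t)] \sin(ns)$, $\omega_n = 2n$. From ICs: $A_1=1, A_3=2$.
So $w(s,t) = \sin(s) \cos(2 t) + 2 \sin(3 s) \cos(6 t)$, and $u(s,t) = e^{-s}w(s,t)$.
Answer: $u(s, t) = e^{-s} \sin(s) \cos(2 t) + 2 e^{-s} \sin(3 s) \cos(6 t)$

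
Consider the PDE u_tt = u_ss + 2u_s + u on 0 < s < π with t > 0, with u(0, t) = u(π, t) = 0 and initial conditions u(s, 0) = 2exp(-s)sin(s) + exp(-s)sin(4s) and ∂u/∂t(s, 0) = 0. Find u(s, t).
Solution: Substitute u = exp(-s)w, i.e. w = exp(s)u.
By the product rule, u_s = exp(-s)(w_s - w), u_ss = exp(-s)(w_ss - 2w_s + w), u_tt = exp(-s)w_tt.
Substituting into the PDE and dividing by exp(-s): w_tt = (w_ss - 2w_s + w) + 2(w_s - w) + w.
The lower-order terms cancel, leaving the standard wave equation w_tt = w_ss.
Initial data for w: w(s,0) = exp(s)u(s,0) = 2sin(s) + sin(4s); w_t(s,0) = exp(s)u_t(s,0) = 0. The boundary conditions carry over: w(0,t) = w(π,t) = 0.
Solve for w:
  Using separation of variables w = X(s)T(t):
  Eigenfunctions: sin(ns), n = 1, 2, 3, ...
  General solution: w(s, t) = Σ [A_n cos(n t) + B_n sin(n t)] sin(ns)
  From w(s,0) = 2sin(s) + sin(4s): A_1=2, A_4=1. From w_t(s,0) = 0: all B_n = 0.
Hence w(s,t) = 2sin(s)cos(t) + sin(4s)cos(4t).
Transform back: u(s,t) = exp(-s)w(s,t).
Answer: u(s, t) = 2exp(-s)sin(s)cos(t) + exp(-s)sin(4s)cos(4t)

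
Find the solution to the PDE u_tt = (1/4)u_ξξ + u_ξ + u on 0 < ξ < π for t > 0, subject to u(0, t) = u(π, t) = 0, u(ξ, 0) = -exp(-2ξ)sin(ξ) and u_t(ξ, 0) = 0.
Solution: Substitute u = exp(-2ξ)w, i.e. w = exp(2ξ)u.
By the product rule, u_ξ = exp(-2ξ)(w_ξ - 2w), u_ξξ = exp(-2ξ)(w_ξξ - 4w_ξ + 4w), u_tt = exp(-2ξ)w_tt.
Substituting into the PDE and dividing by exp(-2ξ): w_tt = (1/4)(w_ξξ - 4w_ξ + 4w) + (w_ξ - 2w) + w.
The lower-order terms cancel, leaving the standard wave equation w_tt = (1/4)w_ξξ.
Initial data for w: w(ξ,0) = exp(2ξ)u(ξ,0) = -sin(ξ); w_t(ξ,0) = exp(2ξ)u_t(ξ,0) = 0. The boundary conditions carry over: w(0,t) = w(π,t) = 0.
Solve for w:
  Using separation of variables w = X(ξ)T(t):
  Eigenfunctions: sin(nξ), n = 1, 2, 3, ...
  General solution: w(ξ, t) = Σ [A_n cos(n t/2) + B_n sin(n t/2)] sin(nξ)
  From w(ξ,0) = -sin(ξ): A_1=-1. From w_t(ξ,0) = 0: all B_n = 0.
Hence w(ξ,t) = -sin(ξ)cos(t/2).
Transform back: u(ξ,t) = exp(-2ξ)w(ξ,t).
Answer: u(ξ, t) = -exp(-2ξ)sin(ξ)cos(t/2)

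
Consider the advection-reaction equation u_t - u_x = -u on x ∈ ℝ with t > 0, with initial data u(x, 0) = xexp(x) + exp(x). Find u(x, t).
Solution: Substitute u = exp(x)w.
Then u_x = exp(x)(w_x + w), u_t = exp(x)w_t; substituting and dividing by exp(x), the lower-order terms cancel: w_t - w_x = 0 (standard advection equation).
Data for w: w(x,0) = exp(-x)u(x,0) = x + 1.
By characteristics (dx/dt = -1), w(x,t) = f(x + t) with f = w(·, 0).
So w(x,t) = t + x + 1, and u(x,t) = exp(x)w(x,t).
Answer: u(x, t) = texp(x) + xexp(x) + exp(x)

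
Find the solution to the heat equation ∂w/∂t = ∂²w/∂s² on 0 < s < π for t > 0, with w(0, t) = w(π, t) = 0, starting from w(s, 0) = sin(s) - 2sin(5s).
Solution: Using separation of variables w = X(s)T(t):
Eigenfunctions: sin(ns), n = 1, 2, 3, ...
General solution: w(s, t) = Σ c_n sin(ns) exp(-n² t)
Matching w(s,0) = sin(s) - 2sin(5s) term by term: c_1=1, c_5=-2.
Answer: w(s, t) = exp(-t)sin(s) - 2exp(-25t)sin(5s)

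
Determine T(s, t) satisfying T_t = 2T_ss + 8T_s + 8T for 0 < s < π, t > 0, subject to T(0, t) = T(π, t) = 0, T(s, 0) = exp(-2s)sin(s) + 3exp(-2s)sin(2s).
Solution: Substitute T = exp(-2s)u.
Then T_s = exp(-2s)(u_s - 2u), T_ss = exp(-2s)(u_ss - 4u_s + 4u), T_t = exp(-2s)u_t; substituting and dividing by exp(-2s), the lower-order terms cancel: u_t = 2u_ss (standard heat equation).
Data for u: u(s,0) = exp(2s)T(s,0) = sin(s) + 3sin(2s). The boundary conditions carry over: u(0,t) = u(π,t) = 0.
Separating variables: u = Σ c_n exp(-2n²t) sin(ns). From u(s,0) = sin(s) + 3sin(2s): c_1=1, c_2=3.
So u(s,t) = exp(-2t)sin(s) + 3exp(-8t)sin(2s), and T(s,t) = exp(-2s)u(s,t).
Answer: T(s, t) = exp(-2s)exp(-2t)sin(s) + 3exp(-2s)exp(-8t)sin(2s)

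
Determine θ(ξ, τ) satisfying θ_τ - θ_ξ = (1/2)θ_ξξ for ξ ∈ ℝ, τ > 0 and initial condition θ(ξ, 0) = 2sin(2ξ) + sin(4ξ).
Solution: Moving frame: η = ξ + τ, σ = τ, θ = u(η,σ), so θ_τ = u_σ + u_η and θ_ξξ = u_ηη.
Hence θ_τ - θ_ξ = u_σ and the PDE becomes the heat equation u_σ = (1/2)u_ηη on η ∈ ℝ.
Initial data: u(η,0) = θ(η,0) = 2sin(2η) + sin(4η). Each mode sin(nη) decays as exp(-n²σ/2) on ℝ, so u(η,σ) = Σ c_n exp(-n²σ/2) sin(nη) with c_2=2, c_4=1: u(η,σ) = 2exp(-2σ)sin(2η) + exp(-8σ)sin(4η).
Substituting back: θ(ξ,τ) = u(ξ + τ, τ).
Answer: θ(ξ, τ) = 2exp(-2τ)sin(2ξ + 2τ) + exp(-8τ)sin(4ξ + 4τ)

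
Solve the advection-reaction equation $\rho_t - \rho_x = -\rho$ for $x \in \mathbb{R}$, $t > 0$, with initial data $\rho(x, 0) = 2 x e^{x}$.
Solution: Substitute $\rho = e^{x}u$, i.e. $u = e^{-x}\rho$.
By the product rule, $\rho_x = e^{x}(u_x + u)$, $\rho_t = e^{x}u_t$.
Substituting into the PDE and dividing by $e^{x}$: $u_t - (u_x + u) = -u$.
The lower-order terms cancel, leaving the standard advection equation $u_t - u_x = 0$.
Initial data for $u$: $u(x,0) = e^{-x}\rho(x,0) = 2 x$.
Solve for $u$:
  By method of characteristics (waves move left with speed 1):
  Along characteristics $x + t =$ const, $u$ is constant, so $u(x,t) = f(x + t)$ with $f = u( \cdot , 0)$.
Hence $u(x,t) = 2 t + 2 x$.
Transform back: $\rho(x,t) = e^{x}u(x,t)$.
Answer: $\rho(x, t) = 2 t e^{x} + 2 x e^{x}$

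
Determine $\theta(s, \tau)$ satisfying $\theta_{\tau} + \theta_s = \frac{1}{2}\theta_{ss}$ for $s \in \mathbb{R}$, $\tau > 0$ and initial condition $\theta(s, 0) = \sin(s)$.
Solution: Moving frame: $\eta = s - \tau$, $\sigma = \tau$, $\theta = u(\eta,\sigma)$, so $\theta_{\tau} = u_{\sigma} - u_{\eta}$ and $\theta_{ss} = u_{\eta\eta}$.
Hence $\theta_{\tau} + \theta_s = u_{\sigma}$ and the PDE becomes the heat equation $u_{\sigma} = \frac{1}{2}u_{\eta\eta}$ on $\eta \in \mathbb{R}$.
Initial data: $u(\eta,0) = \theta(\eta,0) = \sin(\eta)$. Each mode $\sin(n\eta)$ decays as $e^{-n^2\sigma/2}$ on $\mathbb{R}$, so $u(\eta,\sigma) = \sum c_n e^{-n^2\sigma/2} \sin(n\eta)$ with $c_1=1$: $u(\eta,\sigma) = e^{-\sigma/2} \sin(\eta)$.
Substituting back: $\theta(s,\tau) = u(s - \tau, \tau)$.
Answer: $\theta(s, \tau) = - e^{-\tau/2} \sin(\tau - s)$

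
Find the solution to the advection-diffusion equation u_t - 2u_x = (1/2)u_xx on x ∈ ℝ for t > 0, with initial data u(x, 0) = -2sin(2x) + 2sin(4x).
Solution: Moving frame: η = x + 2t, σ = t, u = w(η,σ), so u_t = w_σ + 2w_η and u_xx = w_ηη.
Hence u_t - 2u_x = w_σ and the PDE becomes the heat equation w_σ = (1/2)w_ηη on η ∈ ℝ.
Initial data: w(η,0) = u(η,0) = -2sin(2η) + 2sin(4η). Each mode sin(nη) decays as exp(-n²σ/2) on ℝ, so w(η,σ) = Σ c_n exp(-n²σ/2) sin(nη) with c_2=-2, c_4=2: w(η,σ) = -2exp(-2σ)sin(2η) + 2exp(-8σ)sin(4η).
Substituting back: u(x,t) = w(x + 2t, t).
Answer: u(x, t) = -2exp(-2t)sin(4t + 2x) + 2exp(-8t)sin(8t + 4x)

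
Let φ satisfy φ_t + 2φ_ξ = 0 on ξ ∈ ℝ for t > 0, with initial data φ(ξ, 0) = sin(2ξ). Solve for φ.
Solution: By characteristics (dξ/dt = 2), φ(ξ,t) = f(ξ - 2t) with f = φ(·, 0).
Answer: φ(ξ, t) = -sin(4t - 2ξ)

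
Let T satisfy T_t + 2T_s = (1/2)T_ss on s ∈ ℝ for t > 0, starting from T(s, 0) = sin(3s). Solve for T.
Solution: Moving frame: η = s - 2t, σ = t, T = u(η,σ), so T_t = u_σ - 2u_η and T_ss = u_ηη.
Hence T_t + 2T_s = u_σ and the PDE becomes the heat equation u_σ = (1/2)u_ηη on η ∈ ℝ.
Initial data: u(η,0) = T(η,0) = sin(3η). Each mode sin(nη) decays as exp(-n²σ/2) on ℝ, so u(η,σ) = Σ c_n exp(-n²σ/2) sin(nη) with c_3=1: u(η,σ) = exp(-9σ/2)sin(3η).
Substituting back: T(s,t) = u(s - 2t, t).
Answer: T(s, t) = exp(-9t/2)sin(3s - 6t)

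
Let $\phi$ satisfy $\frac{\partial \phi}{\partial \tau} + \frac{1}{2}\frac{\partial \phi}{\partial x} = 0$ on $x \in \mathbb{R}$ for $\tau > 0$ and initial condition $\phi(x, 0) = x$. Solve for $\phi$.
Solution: By method of characteristics (waves move right with speed 1/2):
Along characteristics $x - \frac{1}{2}\tau =$ const, $\phi$ is constant, so $\phi(x,\tau) = f(x - \frac{1}{2}\tau)$ with $f = \phi( \cdot , 0)$.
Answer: $\phi(x, \tau) = -\frac{1}{2} \tau + x$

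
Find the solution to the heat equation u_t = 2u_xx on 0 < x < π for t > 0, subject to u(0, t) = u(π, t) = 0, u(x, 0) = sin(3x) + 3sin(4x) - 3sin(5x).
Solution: Separating variables: u = Σ c_n exp(-2n²t) sin(nx). From u(x,0) = sin(3x) + 3sin(4x) - 3sin(5x): c_3=1, c_4=3, c_5=-3.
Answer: u(x, t) = exp(-18t)sin(3x) + 3exp(-32t)sin(4x) - 3exp(-50t)sin(5x)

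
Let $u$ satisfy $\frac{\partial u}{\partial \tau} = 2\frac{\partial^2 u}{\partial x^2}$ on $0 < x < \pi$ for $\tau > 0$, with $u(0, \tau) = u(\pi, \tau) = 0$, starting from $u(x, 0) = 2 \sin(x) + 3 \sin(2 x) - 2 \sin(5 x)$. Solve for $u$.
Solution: Separating variables: $u = \sum c_n e^{-2n^2\tau} \sin(nx)$. From $u(x,0) = 2 \sin(x) + 3 \sin(2 x) - 2 \sin(5 x)$: $c_1=2, c_2=3, c_5=-2$.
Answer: $u(x, \tau) = 2 e^{-2 \tau} \sin(x) + 3 e^{-8 \tau} \sin(2 x) - 2 e^{-50 \tau} \sin(5 x)$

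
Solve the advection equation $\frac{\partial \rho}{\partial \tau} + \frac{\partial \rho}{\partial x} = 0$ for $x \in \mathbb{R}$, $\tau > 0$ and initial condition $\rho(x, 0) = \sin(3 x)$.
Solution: By method of characteristics (waves move right with speed 1):
Along characteristics $x - \tau =$ const, $\rho$ is constant, so $\rho(x,\tau) = f(x - \tau)$ with $f = \rho( \cdot , 0)$.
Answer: $\rho(x, \tau) = - \sin(3 \tau - 3 x)$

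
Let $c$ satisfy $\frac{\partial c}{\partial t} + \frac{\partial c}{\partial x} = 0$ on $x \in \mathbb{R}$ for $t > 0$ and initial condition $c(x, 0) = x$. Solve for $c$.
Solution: By method of characteristics (waves move right with speed 1):
Along characteristics $x - t =$ const, $c$ is constant, so $c(x,t) = f(x - t)$ with $f = c( \cdot , 0)$.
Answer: $c(x, t) = - t + x$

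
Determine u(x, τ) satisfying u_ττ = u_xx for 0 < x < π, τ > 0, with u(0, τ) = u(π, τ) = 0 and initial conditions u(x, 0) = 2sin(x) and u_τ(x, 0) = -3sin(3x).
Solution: Separating variables: u = Σ [A_n cos(ω_n τ) + B_n sin(ω_n τ)] sin(nx), ω_n = n. From ICs (B_n = velocity coefficient / ω_n): A_1=2, B_3=-1.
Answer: u(x, τ) = 2sin(x)cos(τ) - sin(3x)sin(3τ)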